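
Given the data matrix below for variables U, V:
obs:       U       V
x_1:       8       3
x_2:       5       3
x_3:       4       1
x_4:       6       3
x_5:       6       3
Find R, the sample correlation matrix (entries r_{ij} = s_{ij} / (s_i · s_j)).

Step 1 — column means:
  mean(U) = (8 + 5 + 4 + 6 + 6) / 5 = 29/5 = 5.8
  mean(V) = (3 + 3 + 1 + 3 + 3) / 5 = 13/5 = 2.6

Step 2 — sample variances and covariances s[i,j] = (1/(n-1)) · Σ_k (x_{k,i} - mean_i) · (x_{k,j} - mean_j), with n-1 = 4:
  s[U,U] = ((2.2)·(2.2) + (-0.8)·(-0.8) + (-1.8)·(-1.8) + (0.2)·(0.2) + (0.2)·(0.2)) / 4 = 8.8/4 = 2.2
  s[U,V] = ((2.2)·(0.4) + (-0.8)·(0.4) + (-1.8)·(-1.6) + (0.2)·(0.4) + (0.2)·(0.4)) / 4 = 3.6/4 = 0.9
  s[V,V] = ((0.4)·(0.4) + (0.4)·(0.4) + (-1.6)·(-1.6) + (0.4)·(0.4) + (0.4)·(0.4)) / 4 = 3.2/4 = 0.8
  Sample standard deviations s_i = √(s[i,i]):
  s(U) = √(2.2) = 1.4832
  s(V) = √(0.8) = 0.8944

Step 3 — r_{ij} = s_{ij} / (s_i · s_j):
  r[U,U] = 1 (diagonal).
  r[U,V] = 0.9 / (1.4832 · 0.8944) = 0.9 / 1.3266 = 0.6784
  r[V,V] = 1 (diagonal).

R is symmetric with unit diagonal. Assembling:

R = [[1, 0.6784],
 [0.6784, 1]]


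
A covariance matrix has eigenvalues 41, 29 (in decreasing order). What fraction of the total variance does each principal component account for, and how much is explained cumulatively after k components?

Step 1 — total variance = trace(Sigma) = Σ λ_i = 41 + 29 = 70.

Step 2 — fraction explained by component i = λ_i / Σ λ:
  PC1: 41/70 = 0.5857
  PC2: 29/70 = 0.4143

Step 3 — cumulative fraction after k components = (λ_1 + ... + λ_k) / Σ λ:
  k = 1: 41/70 = 0.5857
  k = 2: (41 + 29)/70 = 70/70 = 1

Summary (fraction, with percent):

explained: PC1 0.5857 (58.57%), PC2 0.4143 (41.43%);  cumulative: 0.5857, 1


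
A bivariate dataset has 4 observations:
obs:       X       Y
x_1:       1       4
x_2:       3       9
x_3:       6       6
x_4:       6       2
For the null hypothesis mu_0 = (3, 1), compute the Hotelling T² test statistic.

Step 1 — sample mean vector:
  mean(X) = (1 + 3 + 6 + 6) / 4 = 16/4 = 4
  mean(Y) = (4 + 9 + 6 + 2) / 4 = 21/4 = 5.25
  x̄ = (4, 5.25),  deviation x̄ - mu_0 = (4, 5.25) - (3, 1) = (1, 4.25).

Step 2 — sample covariance matrix, S[i,j] = (1/(n-1)) · Σ_k (x_{k,i} - mean_i) · (x_{k,j} - mean_j), divisor n-1 = 3:
  S[X,X] = ((-3)·(-3) + (-1)·(-1) + (2)·(2) + (2)·(2)) / 3 = 18/3 = 6
  S[X,Y] = ((-3)·(-1.25) + (-1)·(3.75) + (2)·(0.75) + (2)·(-3.25)) / 3 = -5/3 = -1.6667
  S[Y,Y] = ((-1.25)·(-1.25) + (3.75)·(3.75) + (0.75)·(0.75) + (-3.25)·(-3.25)) / 3 = 26.75/3 = 8.9167
  S = [[6, -1.6667],
 [-1.6667, 8.9167]].

Step 3 — invert S. det(S) = 6·8.9167 - (-1.6667)² = 50.7222.
  S^{-1} = (1/det) · [[d, -b], [-b, a]] = [[0.1758, 0.0329],
 [0.0329, 0.1183]].

Step 4 — quadratic form (x̄ - mu_0)^T · S^{-1} · (x̄ - mu_0):
  S^{-1} · (x̄ - mu_0) = (0.3154, 0.5356),
  (x̄ - mu_0)^T · [...] = (1)·(0.3154) + (4.25)·(0.5356) = 2.5917.

Step 5 — scale by n: T² = 4 · 2.5917 = 10.3669.

T² ≈ 10.3669


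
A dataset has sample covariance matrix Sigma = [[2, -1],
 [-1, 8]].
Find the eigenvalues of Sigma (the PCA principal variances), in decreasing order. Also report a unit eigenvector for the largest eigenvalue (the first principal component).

Step 1 — characteristic polynomial of 2×2 Sigma:
  det(Sigma - λI) = λ² - trace · λ + det = 0.
  trace = 2 + 8 = 10, det = 2·8 - (-1)² = 15.
Step 2 — discriminant:
  Δ = trace² - 4·det = 100 - 60 = 40.
Step 3 — eigenvalues:
  λ = (trace ± √Δ)/2 = (10 ± 6.3246)/2,
  λ_1 = 8.1623,  λ_2 = 1.8377.

Step 4 — unit eigenvector for λ_1: solve (Sigma - λ_1 I)v = 0. First row:
  (2 - 8.1623)·v_x + (-1)·v_y = 0, i.e. (-6.1623)·v_x + (-1)·v_y = 0,
  so v ∝ (b, λ_1 - a) = (-1, 6.1623); multiply by -1 so the first entry is positive: u = (1, -6.1623).
  ||u|| = √((1)² + (-6.1623)²) = √(38.9737) ≈ 6.2429,
  v_1 = u/||u|| ≈ (0.1602, -0.9871) (||v_1|| = 1).

λ_1 = 8.1623,  λ_2 = 1.8377;  v_1 ≈ (0.1602, -0.9871)


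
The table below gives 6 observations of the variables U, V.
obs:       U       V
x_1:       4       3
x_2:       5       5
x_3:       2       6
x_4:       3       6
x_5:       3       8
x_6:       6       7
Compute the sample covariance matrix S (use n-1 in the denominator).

Step 1 — column means:
  mean(U) = (4 + 5 + 2 + 3 + 3 + 6) / 6 = 23/6 = 3.8333
  mean(V) = (3 + 5 + 6 + 6 + 8 + 7) / 6 = 35/6 = 5.8333

Step 2 — sample covariance S[i,j] = (1/(n-1)) · Σ_k (x_{k,i} - mean_i) · (x_{k,j} - mean_j), with n-1 = 5.
  S[U,U] = ((0.1667)·(0.1667) + (1.1667)·(1.1667) + (-1.8333)·(-1.8333) + (-0.8333)·(-0.8333) + (-0.8333)·(-0.8333) + (2.1667)·(2.1667)) / 5 = 10.8333/5 = 2.1667
  S[U,V] = ((0.1667)·(-2.8333) + (1.1667)·(-0.8333) + (-1.8333)·(0.1667) + (-0.8333)·(0.1667) + (-0.8333)·(2.1667) + (2.1667)·(1.1667)) / 5 = -1.1667/5 = -0.2333
  S[V,V] = ((-2.8333)·(-2.8333) + (-0.8333)·(-0.8333) + (0.1667)·(0.1667) + (0.1667)·(0.1667) + (2.1667)·(2.1667) + (1.1667)·(1.1667)) / 5 = 14.8333/5 = 2.9667

S is symmetric (S[j,i] = S[i,j]). Assembling:

S = [[2.1667, -0.2333],
 [-0.2333, 2.9667]]


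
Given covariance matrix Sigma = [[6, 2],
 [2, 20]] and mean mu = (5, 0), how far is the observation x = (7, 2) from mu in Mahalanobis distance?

Step 1 — centre the observation: (x - mu) = (2, 2).

Step 2 — invert Sigma. det(Sigma) = 6·20 - (2)² = 116.
  Sigma^{-1} = (1/det) · [[d, -b], [-b, a]] = [[0.1724, -0.0172],
 [-0.0172, 0.0517]].

Step 3 — form the quadratic (x - mu)^T · Sigma^{-1} · (x - mu):
  Sigma^{-1} · (x - mu) = (0.3103, 0.069).
  (x - mu)^T · [Sigma^{-1} · (x - mu)] = (2)·(0.3103) + (2)·(0.069) = 0.7586.

Step 4 — take square root: d = √(0.7586) ≈ 0.871.

d(x, mu) = √(0.7586) ≈ 0.871


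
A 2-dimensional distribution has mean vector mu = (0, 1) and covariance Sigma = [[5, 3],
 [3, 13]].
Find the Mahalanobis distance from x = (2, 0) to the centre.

Step 1 — centre the observation: (x - mu) = (2, -1).

Step 2 — invert Sigma. det(Sigma) = 5·13 - (3)² = 56.
  Sigma^{-1} = (1/det) · [[d, -b], [-b, a]] = [[0.2321, -0.0536],
 [-0.0536, 0.0893]].

Step 3 — form the quadratic (x - mu)^T · Sigma^{-1} · (x - mu):
  Sigma^{-1} · (x - mu) = (0.5179, -0.1964).
  (x - mu)^T · [Sigma^{-1} · (x - mu)] = (2)·(0.5179) + (-1)·(-0.1964) = 1.2321.

Step 4 — take square root: d = √(1.2321) ≈ 1.11.

d(x, mu) = √(1.2321) ≈ 1.11


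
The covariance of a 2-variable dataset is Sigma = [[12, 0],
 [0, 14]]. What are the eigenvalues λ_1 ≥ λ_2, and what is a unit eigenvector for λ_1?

Step 1 — characteristic polynomial of 2×2 Sigma:
  det(Sigma - λI) = λ² - trace · λ + det = 0.
  trace = 12 + 14 = 26, det = 12·14 - (0)² = 168.
Step 2 — discriminant:
  Δ = trace² - 4·det = 676 - 672 = 4.
Step 3 — eigenvalues:
  λ = (trace ± √Δ)/2 = (26 ± 2)/2,
  λ_1 = 14,  λ_2 = 12.

Step 4 — unit eigenvector for λ_1: Sigma is diagonal, so its eigenvectors are the coordinate axes. λ_1 = 14 is the diagonal entry on the second coordinate axis, hence
  v_1 = (0, 1) (||v_1|| = 1).

λ_1 = 14,  λ_2 = 12;  v_1 ≈ (0, 1)


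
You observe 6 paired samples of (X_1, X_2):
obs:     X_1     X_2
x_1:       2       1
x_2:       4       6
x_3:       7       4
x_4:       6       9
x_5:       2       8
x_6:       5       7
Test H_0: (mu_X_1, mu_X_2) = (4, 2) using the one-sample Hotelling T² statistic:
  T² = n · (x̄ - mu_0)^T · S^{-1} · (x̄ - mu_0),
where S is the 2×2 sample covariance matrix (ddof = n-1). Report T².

Step 1 — sample mean vector:
  mean(X_1) = (2 + 4 + 7 + 6 + 2 + 5) / 6 = 26/6 = 4.3333
  mean(X_2) = (1 + 6 + 4 + 9 + 8 + 7) / 6 = 35/6 = 5.8333
  x̄ = (4.3333, 5.8333),  deviation x̄ - mu_0 = (4.3333, 5.8333) - (4, 2) = (0.3333, 3.8333).

Step 2 — sample covariance matrix, S[i,j] = (1/(n-1)) · Σ_k (x_{k,i} - mean_i) · (x_{k,j} - mean_j), divisor n-1 = 5:
  S[X_1,X_1] = ((-2.3333)·(-2.3333) + (-0.3333)·(-0.3333) + (2.6667)·(2.6667) + (1.6667)·(1.6667) + (-2.3333)·(-2.3333) + (0.6667)·(0.6667)) / 5 = 21.3333/5 = 4.2667
  S[X_1,X_2] = ((-2.3333)·(-4.8333) + (-0.3333)·(0.1667) + (2.6667)·(-1.8333) + (1.6667)·(3.1667) + (-2.3333)·(2.1667) + (0.6667)·(1.1667)) / 5 = 7.3333/5 = 1.4667
  S[X_2,X_2] = ((-4.8333)·(-4.8333) + (0.1667)·(0.1667) + (-1.8333)·(-1.8333) + (3.1667)·(3.1667) + (2.1667)·(2.1667) + (1.1667)·(1.1667)) / 5 = 42.8333/5 = 8.5667
  S = [[4.2667, 1.4667],
 [1.4667, 8.5667]].

Step 3 — invert S. det(S) = 4.2667·8.5667 - (1.4667)² = 34.4.
  S^{-1} = (1/det) · [[d, -b], [-b, a]] = [[0.249, -0.0426],
 [-0.0426, 0.124]].

Step 4 — quadratic form (x̄ - mu_0)^T · S^{-1} · (x̄ - mu_0):
  S^{-1} · (x̄ - mu_0) = (-0.0804, 0.4612),
  (x̄ - mu_0)^T · [...] = (0.3333)·(-0.0804) + (3.8333)·(0.4612) = 1.7413.

Step 5 — scale by n: T² = 6 · 1.7413 = 10.4477.

T² ≈ 10.4477


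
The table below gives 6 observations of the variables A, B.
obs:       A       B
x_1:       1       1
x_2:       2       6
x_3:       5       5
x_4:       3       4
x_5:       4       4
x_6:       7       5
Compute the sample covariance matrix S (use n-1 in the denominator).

Step 1 — column means:
  mean(A) = (1 + 2 + 5 + 3 + 4 + 7) / 6 = 22/6 = 3.6667
  mean(B) = (1 + 6 + 5 + 4 + 4 + 5) / 6 = 25/6 = 4.1667

Step 2 — sample covariance S[i,j] = (1/(n-1)) · Σ_k (x_{k,i} - mean_i) · (x_{k,j} - mean_j), with n-1 = 5.
  S[A,A] = ((-2.6667)·(-2.6667) + (-1.6667)·(-1.6667) + (1.3333)·(1.3333) + (-0.6667)·(-0.6667) + (0.3333)·(0.3333) + (3.3333)·(3.3333)) / 5 = 23.3333/5 = 4.6667
  S[A,B] = ((-2.6667)·(-3.1667) + (-1.6667)·(1.8333) + (1.3333)·(0.8333) + (-0.6667)·(-0.1667) + (0.3333)·(-0.1667) + (3.3333)·(0.8333)) / 5 = 9.3333/5 = 1.8667
  S[B,B] = ((-3.1667)·(-3.1667) + (1.8333)·(1.8333) + (0.8333)·(0.8333) + (-0.1667)·(-0.1667) + (-0.1667)·(-0.1667) + (0.8333)·(0.8333)) / 5 = 14.8333/5 = 2.9667

S is symmetric (S[j,i] = S[i,j]). Assembling:

S = [[4.6667, 1.8667],
 [1.8667, 2.9667]]


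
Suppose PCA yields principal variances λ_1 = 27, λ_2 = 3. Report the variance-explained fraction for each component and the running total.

Step 1 — total variance = trace(Sigma) = Σ λ_i = 27 + 3 = 30.

Step 2 — fraction explained by component i = λ_i / Σ λ:
  PC1: 27/30 = 0.9
  PC2: 3/30 = 0.1

Step 3 — cumulative fraction after k components = (λ_1 + ... + λ_k) / Σ λ:
  k = 1: 27/30 = 0.9
  k = 2: (27 + 3)/30 = 30/30 = 1

Summary (fraction, with percent):

explained: PC1 0.9 (90%), PC2 0.1 (10%);  cumulative: 0.9, 1


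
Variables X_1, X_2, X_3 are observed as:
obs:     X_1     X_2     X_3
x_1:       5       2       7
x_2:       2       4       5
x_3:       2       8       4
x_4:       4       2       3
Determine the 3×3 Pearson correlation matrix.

Step 1 — column means:
  mean(X_1) = (5 + 2 + 2 + 4) / 4 = 13/4 = 3.25
  mean(X_2) = (2 + 4 + 8 + 2) / 4 = 16/4 = 4
  mean(X_3) = (7 + 5 + 4 + 3) / 4 = 19/4 = 4.75

Step 2 — sample variances and covariances s[i,j] = (1/(n-1)) · Σ_k (x_{k,i} - mean_i) · (x_{k,j} - mean_j), with n-1 = 3:
  s[X_1,X_1] = ((1.75)·(1.75) + (-1.25)·(-1.25) + (-1.25)·(-1.25) + (0.75)·(0.75)) / 3 = 6.75/3 = 2.25
  s[X_1,X_2] = ((1.75)·(-2) + (-1.25)·(0) + (-1.25)·(4) + (0.75)·(-2)) / 3 = -10/3 = -3.3333
  s[X_1,X_3] = ((1.75)·(2.25) + (-1.25)·(0.25) + (-1.25)·(-0.75) + (0.75)·(-1.75)) / 3 = 3.25/3 = 1.0833
  s[X_2,X_2] = ((-2)·(-2) + (0)·(0) + (4)·(4) + (-2)·(-2)) / 3 = 24/3 = 8
  s[X_2,X_3] = ((-2)·(2.25) + (0)·(0.25) + (4)·(-0.75) + (-2)·(-1.75)) / 3 = -4/3 = -1.3333
  s[X_3,X_3] = ((2.25)·(2.25) + (0.25)·(0.25) + (-0.75)·(-0.75) + (-1.75)·(-1.75)) / 3 = 8.75/3 = 2.9167
  Sample standard deviations s_i = √(s[i,i]):
  s(X_1) = √(2.25) = 1.5
  s(X_2) = √(8) = 2.8284
  s(X_3) = √(2.9167) = 1.7078

Step 3 — r_{ij} = s_{ij} / (s_i · s_j):
  r[X_1,X_1] = 1 (diagonal).
  r[X_1,X_2] = -3.3333 / (1.5 · 2.8284) = -3.3333 / 4.2426 = -0.7857
  r[X_1,X_3] = 1.0833 / (1.5 · 1.7078) = 1.0833 / 2.5617 = 0.4229
  r[X_2,X_2] = 1 (diagonal).
  r[X_2,X_3] = -1.3333 / (2.8284 · 1.7078) = -1.3333 / 4.8305 = -0.276
  r[X_3,X_3] = 1 (diagonal).

R is symmetric with unit diagonal. Assembling:

R = [[1, -0.7857, 0.4229],
 [-0.7857, 1, -0.276],
 [0.4229, -0.276, 1]]


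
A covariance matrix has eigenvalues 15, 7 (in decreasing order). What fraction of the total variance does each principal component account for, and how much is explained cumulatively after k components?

Step 1 — total variance = trace(Sigma) = Σ λ_i = 15 + 7 = 22.

Step 2 — fraction explained by component i = λ_i / Σ λ:
  PC1: 15/22 = 0.6818
  PC2: 7/22 = 0.3182

Step 3 — cumulative fraction after k components = (λ_1 + ... + λ_k) / Σ λ:
  k = 1: 15/22 = 0.6818
  k = 2: (15 + 7)/22 = 22/22 = 1

Summary (fraction, with percent):

explained: PC1 0.6818 (68.18%), PC2 0.3182 (31.82%);  cumulative: 0.6818, 1


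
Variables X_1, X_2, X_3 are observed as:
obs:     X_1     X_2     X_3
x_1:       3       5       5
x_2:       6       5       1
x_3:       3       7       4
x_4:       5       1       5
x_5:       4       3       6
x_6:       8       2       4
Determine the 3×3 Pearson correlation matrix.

Step 1 — column means:
  mean(X_1) = (3 + 6 + 3 + 5 + 4 + 8) / 6 = 29/6 = 4.8333
  mean(X_2) = (5 + 5 + 7 + 1 + 3 + 2) / 6 = 23/6 = 3.8333
  mean(X_3) = (5 + 1 + 4 + 5 + 6 + 4) / 6 = 25/6 = 4.1667

Step 2 — sample variances and covariances s[i,j] = (1/(n-1)) · Σ_k (x_{k,i} - mean_i) · (x_{k,j} - mean_j), with n-1 = 5:
  s[X_1,X_1] = ((-1.8333)·(-1.8333) + (1.1667)·(1.1667) + (-1.8333)·(-1.8333) + (0.1667)·(0.1667) + (-0.8333)·(-0.8333) + (3.1667)·(3.1667)) / 5 = 18.8333/5 = 3.7667
  s[X_1,X_2] = ((-1.8333)·(1.1667) + (1.1667)·(1.1667) + (-1.8333)·(3.1667) + (0.1667)·(-2.8333) + (-0.8333)·(-0.8333) + (3.1667)·(-1.8333)) / 5 = -12.1667/5 = -2.4333
  s[X_1,X_3] = ((-1.8333)·(0.8333) + (1.1667)·(-3.1667) + (-1.8333)·(-0.1667) + (0.1667)·(0.8333) + (-0.8333)·(1.8333) + (3.1667)·(-0.1667)) / 5 = -6.8333/5 = -1.3667
  s[X_2,X_2] = ((1.1667)·(1.1667) + (1.1667)·(1.1667) + (3.1667)·(3.1667) + (-2.8333)·(-2.8333) + (-0.8333)·(-0.8333) + (-1.8333)·(-1.8333)) / 5 = 24.8333/5 = 4.9667
  s[X_2,X_3] = ((1.1667)·(0.8333) + (1.1667)·(-3.1667) + (3.1667)·(-0.1667) + (-2.8333)·(0.8333) + (-0.8333)·(1.8333) + (-1.8333)·(-0.1667)) / 5 = -6.8333/5 = -1.3667
  s[X_3,X_3] = ((0.8333)·(0.8333) + (-3.1667)·(-3.1667) + (-0.1667)·(-0.1667) + (0.8333)·(0.8333) + (1.8333)·(1.8333) + (-0.1667)·(-0.1667)) / 5 = 14.8333/5 = 2.9667
  Sample standard deviations s_i = √(s[i,i]):
  s(X_1) = √(3.7667) = 1.9408
  s(X_2) = √(4.9667) = 2.2286
  s(X_3) = √(2.9667) = 1.7224

Step 3 — r_{ij} = s_{ij} / (s_i · s_j):
  r[X_1,X_1] = 1 (diagonal).
  r[X_1,X_2] = -2.4333 / (1.9408 · 2.2286) = -2.4333 / 4.3252 = -0.5626
  r[X_1,X_3] = -1.3667 / (1.9408 · 1.7224) = -1.3667 / 3.3428 = -0.4088
  r[X_2,X_2] = 1 (diagonal).
  r[X_2,X_3] = -1.3667 / (2.2286 · 1.7224) = -1.3667 / 3.8385 = -0.356
  r[X_3,X_3] = 1 (diagonal).

R is symmetric with unit diagonal. Assembling:

R = [[1, -0.5626, -0.4088],
 [-0.5626, 1, -0.356],
 [-0.4088, -0.356, 1]]


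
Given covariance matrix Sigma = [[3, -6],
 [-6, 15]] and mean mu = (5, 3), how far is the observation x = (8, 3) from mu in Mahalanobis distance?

Step 1 — centre the observation: (x - mu) = (3, 0).

Step 2 — invert Sigma. det(Sigma) = 3·15 - (-6)² = 9.
  Sigma^{-1} = (1/det) · [[d, -b], [-b, a]] = [[1.6667, 0.6667],
 [0.6667, 0.3333]].

Step 3 — form the quadratic (x - mu)^T · Sigma^{-1} · (x - mu):
  Sigma^{-1} · (x - mu) = (5, 2).
  (x - mu)^T · [Sigma^{-1} · (x - mu)] = (3)·(5) + (0)·(2) = 15.

Step 4 — take square root: d = √(15) ≈ 3.873.

d(x, mu) = √(15) ≈ 3.873


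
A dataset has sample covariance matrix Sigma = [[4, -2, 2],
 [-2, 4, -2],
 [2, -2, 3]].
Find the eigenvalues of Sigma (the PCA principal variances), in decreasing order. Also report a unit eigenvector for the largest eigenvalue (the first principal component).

Step 1 — characteristic polynomial p(λ) = det(λI - Sigma) = λ³ - tr·λ² + c_1·λ - det, where tr = trace, c_1 = sum of the principal 2×2 minors, det = det(Sigma):
  tr = 4 + 4 + 3 = 11,
  c_1 = (4·4 - (-2)²) + (4·3 - (2)²) + (4·3 - (-2)²) = 12 + 8 + 8 = 28,
  det = 4·(4·3 - (-2)²) - (-2)·((-2)·3 - (-2)·(2)) + (2)·((-2)·(-2) - 4·(2)) = 4·(8) - (-2)·(-2) + (2)·(-4) = 20.
  So p(λ) = λ³ - 11λ² + 28λ - 20.
Step 2 — look for an integer root (rational root theorem: any rational root is an integer divisor of 20). Testing λ = 2:
  p(2) = 8 - 44 + 56 - 20 = 0  ✓
  Dividing out (λ - 2): p(λ) = (λ - 2)(λ² - 9λ + 10).
Step 3 — remaining eigenvalues from the quadratic λ² - 9λ + 10 = 0:
  Δ = 9² - 4·10 = 81 - 40 = 41,  λ = (9 ± √41)/2 = (9 ± 6.4031)/2 ≈ 7.7016 or 1.2984.
  Sorted: λ_1 = 7.7016,  λ_2 = 2,  λ_3 = 1.2984  (check: sum = 11 = tr ✓).

Step 4 — unit eigenvector for λ_1 ≈ 7.7016: v spans the null space of (Sigma - λ_1 I), whose rows are
  r_1 = (-3.7016, -2, 2),  r_2 = (-2, -3.7016, -2),  r_3 = (2, -2, -4.7016).
  v is orthogonal to every row, so take v ∝ r_1 × r_2 = ((-2)·(-2) - (2)·(-3.7016), (2)·(-2) - (-3.7016)·(-2), (-3.7016)·(-3.7016) - (-2)·(-2)) ≈ (11.4031, -11.4031, 9.7016).
  Let u = (11.4031, -11.4031, 9.7016).
  ||u|| = √((11.4031)² + (-11.4031)² + (9.7016)²) = √(354.1828) ≈ 18.8197,  v_1 = u/||u|| ≈ (0.6059, -0.6059, 0.5155) (||v_1|| = 1).

λ_1 = 7.7016,  λ_2 = 2,  λ_3 = 1.2984;  v_1 ≈ (0.6059, -0.6059, 0.5155)


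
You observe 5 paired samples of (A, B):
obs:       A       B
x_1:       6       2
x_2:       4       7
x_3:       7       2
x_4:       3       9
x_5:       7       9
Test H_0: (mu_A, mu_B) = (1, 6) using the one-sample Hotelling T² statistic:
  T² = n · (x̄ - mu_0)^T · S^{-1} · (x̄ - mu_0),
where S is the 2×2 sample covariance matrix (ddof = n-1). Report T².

Step 1 — sample mean vector:
  mean(A) = (6 + 4 + 7 + 3 + 7) / 5 = 27/5 = 5.4
  mean(B) = (2 + 7 + 2 + 9 + 9) / 5 = 29/5 = 5.8
  x̄ = (5.4, 5.8),  deviation x̄ - mu_0 = (5.4, 5.8) - (1, 6) = (4.4, -0.2).

Step 2 — sample covariance matrix, S[i,j] = (1/(n-1)) · Σ_k (x_{k,i} - mean_i) · (x_{k,j} - mean_j), divisor n-1 = 4:
  S[A,A] = ((0.6)·(0.6) + (-1.4)·(-1.4) + (1.6)·(1.6) + (-2.4)·(-2.4) + (1.6)·(1.6)) / 4 = 13.2/4 = 3.3
  S[A,B] = ((0.6)·(-3.8) + (-1.4)·(1.2) + (1.6)·(-3.8) + (-2.4)·(3.2) + (1.6)·(3.2)) / 4 = -12.6/4 = -3.15
  S[B,B] = ((-3.8)·(-3.8) + (1.2)·(1.2) + (-3.8)·(-3.8) + (3.2)·(3.2) + (3.2)·(3.2)) / 4 = 50.8/4 = 12.7
  S = [[3.3, -3.15],
 [-3.15, 12.7]].

Step 3 — invert S. det(S) = 3.3·12.7 - (-3.15)² = 31.9875.
  S^{-1} = (1/det) · [[d, -b], [-b, a]] = [[0.397, 0.0985],
 [0.0985, 0.1032]].

Step 4 — quadratic form (x̄ - mu_0)^T · S^{-1} · (x̄ - mu_0):
  S^{-1} · (x̄ - mu_0) = (1.7272, 0.4127),
  (x̄ - mu_0)^T · [...] = (4.4)·(1.7272) + (-0.2)·(0.4127) = 7.5173.

Step 5 — scale by n: T² = 5 · 7.5173 = 37.5866.

T² ≈ 37.5866


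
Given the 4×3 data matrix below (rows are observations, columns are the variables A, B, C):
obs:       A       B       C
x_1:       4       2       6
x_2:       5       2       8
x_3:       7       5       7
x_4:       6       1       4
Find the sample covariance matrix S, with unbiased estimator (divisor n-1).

Step 1 — column means:
  mean(A) = (4 + 5 + 7 + 6) / 4 = 22/4 = 5.5
  mean(B) = (2 + 2 + 5 + 1) / 4 = 10/4 = 2.5
  mean(C) = (6 + 8 + 7 + 4) / 4 = 25/4 = 6.25

Step 2 — sample covariance S[i,j] = (1/(n-1)) · Σ_k (x_{k,i} - mean_i) · (x_{k,j} - mean_j), with n-1 = 3.
  S[A,A] = ((-1.5)·(-1.5) + (-0.5)·(-0.5) + (1.5)·(1.5) + (0.5)·(0.5)) / 3 = 5/3 = 1.6667
  S[A,B] = ((-1.5)·(-0.5) + (-0.5)·(-0.5) + (1.5)·(2.5) + (0.5)·(-1.5)) / 3 = 4/3 = 1.3333
  S[A,C] = ((-1.5)·(-0.25) + (-0.5)·(1.75) + (1.5)·(0.75) + (0.5)·(-2.25)) / 3 = -0.5/3 = -0.1667
  S[B,B] = ((-0.5)·(-0.5) + (-0.5)·(-0.5) + (2.5)·(2.5) + (-1.5)·(-1.5)) / 3 = 9/3 = 3
  S[B,C] = ((-0.5)·(-0.25) + (-0.5)·(1.75) + (2.5)·(0.75) + (-1.5)·(-2.25)) / 3 = 4.5/3 = 1.5
  S[C,C] = ((-0.25)·(-0.25) + (1.75)·(1.75) + (0.75)·(0.75) + (-2.25)·(-2.25)) / 3 = 8.75/3 = 2.9167

S is symmetric (S[j,i] = S[i,j]). Assembling:

S = [[1.6667, 1.3333, -0.1667],
 [1.3333, 3, 1.5],
 [-0.1667, 1.5, 2.9167]]


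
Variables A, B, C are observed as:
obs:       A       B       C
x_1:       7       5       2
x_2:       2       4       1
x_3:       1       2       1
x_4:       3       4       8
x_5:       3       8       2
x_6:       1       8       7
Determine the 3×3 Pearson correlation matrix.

Step 1 — column means:
  mean(A) = (7 + 2 + 1 + 3 + 3 + 1) / 6 = 17/6 = 2.8333
  mean(B) = (5 + 4 + 2 + 4 + 8 + 8) / 6 = 31/6 = 5.1667
  mean(C) = (2 + 1 + 1 + 8 + 2 + 7) / 6 = 21/6 = 3.5

Step 2 — sample variances and covariances s[i,j] = (1/(n-1)) · Σ_k (x_{k,i} - mean_i) · (x_{k,j} - mean_j), with n-1 = 5:
  s[A,A] = ((4.1667)·(4.1667) + (-0.8333)·(-0.8333) + (-1.8333)·(-1.8333) + (0.1667)·(0.1667) + (0.1667)·(0.1667) + (-1.8333)·(-1.8333)) / 5 = 24.8333/5 = 4.9667
  s[A,B] = ((4.1667)·(-0.1667) + (-0.8333)·(-1.1667) + (-1.8333)·(-3.1667) + (0.1667)·(-1.1667) + (0.1667)·(2.8333) + (-1.8333)·(2.8333)) / 5 = 1.1667/5 = 0.2333
  s[A,C] = ((4.1667)·(-1.5) + (-0.8333)·(-2.5) + (-1.8333)·(-2.5) + (0.1667)·(4.5) + (0.1667)·(-1.5) + (-1.8333)·(3.5)) / 5 = -5.5/5 = -1.1
  s[B,B] = ((-0.1667)·(-0.1667) + (-1.1667)·(-1.1667) + (-3.1667)·(-3.1667) + (-1.1667)·(-1.1667) + (2.8333)·(2.8333) + (2.8333)·(2.8333)) / 5 = 28.8333/5 = 5.7667
  s[B,C] = ((-0.1667)·(-1.5) + (-1.1667)·(-2.5) + (-3.1667)·(-2.5) + (-1.1667)·(4.5) + (2.8333)·(-1.5) + (2.8333)·(3.5)) / 5 = 11.5/5 = 2.3
  s[C,C] = ((-1.5)·(-1.5) + (-2.5)·(-2.5) + (-2.5)·(-2.5) + (4.5)·(4.5) + (-1.5)·(-1.5) + (3.5)·(3.5)) / 5 = 49.5/5 = 9.9
  Sample standard deviations s_i = √(s[i,i]):
  s(A) = √(4.9667) = 2.2286
  s(B) = √(5.7667) = 2.4014
  s(C) = √(9.9) = 3.1464

Step 3 — r_{ij} = s_{ij} / (s_i · s_j):
  r[A,A] = 1 (diagonal).
  r[A,B] = 0.2333 / (2.2286 · 2.4014) = 0.2333 / 5.3517 = 0.0436
  r[A,C] = -1.1 / (2.2286 · 3.1464) = -1.1 / 7.0121 = -0.1569
  r[B,B] = 1 (diagonal).
  r[B,C] = 2.3 / (2.4014 · 3.1464) = 2.3 / 7.5558 = 0.3044
  r[C,C] = 1 (diagonal).

R is symmetric with unit diagonal. Assembling:

R = [[1, 0.0436, -0.1569],
 [0.0436, 1, 0.3044],
 [-0.1569, 0.3044, 1]]


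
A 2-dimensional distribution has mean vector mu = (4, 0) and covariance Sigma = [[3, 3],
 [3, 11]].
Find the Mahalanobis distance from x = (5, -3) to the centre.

Step 1 — centre the observation: (x - mu) = (1, -3).

Step 2 — invert Sigma. det(Sigma) = 3·11 - (3)² = 24.
  Sigma^{-1} = (1/det) · [[d, -b], [-b, a]] = [[0.4583, -0.125],
 [-0.125, 0.125]].

Step 3 — form the quadratic (x - mu)^T · Sigma^{-1} · (x - mu):
  Sigma^{-1} · (x - mu) = (0.8333, -0.5).
  (x - mu)^T · [Sigma^{-1} · (x - mu)] = (1)·(0.8333) + (-3)·(-0.5) = 2.3333.

Step 4 — take square root: d = √(2.3333) ≈ 1.5275.

d(x, mu) = √(2.3333) ≈ 1.5275


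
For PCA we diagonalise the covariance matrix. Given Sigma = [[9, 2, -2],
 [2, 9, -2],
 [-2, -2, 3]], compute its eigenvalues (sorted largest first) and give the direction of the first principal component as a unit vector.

Step 1 — characteristic polynomial p(λ) = det(λI - Sigma) = λ³ - tr·λ² + c_1·λ - det, where tr = trace, c_1 = sum of the principal 2×2 minors, det = det(Sigma):
  tr = 9 + 9 + 3 = 21,
  c_1 = (9·9 - (2)²) + (9·3 - (-2)²) + (9·3 - (-2)²) = 77 + 23 + 23 = 123,
  det = 9·(9·3 - (-2)²) - (2)·((2)·3 - (-2)·(-2)) + (-2)·((2)·(-2) - 9·(-2)) = 9·(23) - (2)·(2) + (-2)·(14) = 175.
  So p(λ) = λ³ - 21λ² + 123λ - 175.
Step 2 — look for an integer root (rational root theorem: any rational root is an integer divisor of 175). Testing λ = 7:
  p(7) = 343 - 1029 + 861 - 175 = 0  ✓
  Dividing out (λ - 7): p(λ) = (λ - 7)(λ² - 14λ + 25).
Step 3 — remaining eigenvalues from the quadratic λ² - 14λ + 25 = 0:
  Δ = 14² - 4·25 = 196 - 100 = 96,  λ = (14 ± √96)/2 = (14 ± 9.798)/2 ≈ 11.899 or 2.101.
  Sorted: λ_1 = 11.899,  λ_2 = 7,  λ_3 = 2.101  (check: sum = 21 = tr ✓).

Step 4 — unit eigenvector for λ_1 ≈ 11.899: v spans the null space of (Sigma - λ_1 I), whose rows are
  r_1 = (-2.899, 2, -2),  r_2 = (2, -2.899, -2),  r_3 = (-2, -2, -8.899).
  v is orthogonal to every row, so take v ∝ r_1 × r_2 = ((2)·(-2) - (-2)·(-2.899), (-2)·(2) - (-2.899)·(-2), (-2.899)·(-2.899) - (2)·(2)) ≈ (-9.798, -9.798, 4.4041).
  Rescale (multiply by -1 so the first nonzero entry is positive): u = (9.798, 9.798, -4.4041).
  ||u|| = √((9.798)² + (9.798)² + (-4.4041)²) = √(211.3959) ≈ 14.5395,  v_1 = u/||u|| ≈ (0.6739, 0.6739, -0.3029) (||v_1|| = 1).

λ_1 = 11.899,  λ_2 = 7,  λ_3 = 2.101;  v_1 ≈ (0.6739, 0.6739, -0.3029)


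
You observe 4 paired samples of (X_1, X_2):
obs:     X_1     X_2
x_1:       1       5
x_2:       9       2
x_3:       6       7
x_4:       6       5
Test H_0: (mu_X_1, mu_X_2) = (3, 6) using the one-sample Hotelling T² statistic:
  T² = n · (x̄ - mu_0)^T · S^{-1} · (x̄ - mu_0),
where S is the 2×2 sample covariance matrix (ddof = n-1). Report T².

Step 1 — sample mean vector:
  mean(X_1) = (1 + 9 + 6 + 6) / 4 = 22/4 = 5.5
  mean(X_2) = (5 + 2 + 7 + 5) / 4 = 19/4 = 4.75
  x̄ = (5.5, 4.75),  deviation x̄ - mu_0 = (5.5, 4.75) - (3, 6) = (2.5, -1.25).

Step 2 — sample covariance matrix, S[i,j] = (1/(n-1)) · Σ_k (x_{k,i} - mean_i) · (x_{k,j} - mean_j), divisor n-1 = 3:
  S[X_1,X_1] = ((-4.5)·(-4.5) + (3.5)·(3.5) + (0.5)·(0.5) + (0.5)·(0.5)) / 3 = 33/3 = 11
  S[X_1,X_2] = ((-4.5)·(0.25) + (3.5)·(-2.75) + (0.5)·(2.25) + (0.5)·(0.25)) / 3 = -9.5/3 = -3.1667
  S[X_2,X_2] = ((0.25)·(0.25) + (-2.75)·(-2.75) + (2.25)·(2.25) + (0.25)·(0.25)) / 3 = 12.75/3 = 4.25
  S = [[11, -3.1667],
 [-3.1667, 4.25]].

Step 3 — invert S. det(S) = 11·4.25 - (-3.1667)² = 36.7222.
  S^{-1} = (1/det) · [[d, -b], [-b, a]] = [[0.1157, 0.0862],
 [0.0862, 0.2995]].

Step 4 — quadratic form (x̄ - mu_0)^T · S^{-1} · (x̄ - mu_0):
  S^{-1} · (x̄ - mu_0) = (0.1815, -0.1589),
  (x̄ - mu_0)^T · [...] = (2.5)·(0.1815) + (-1.25)·(-0.1589) = 0.6524.

Step 5 — scale by n: T² = 4 · 0.6524 = 2.6097.

T² ≈ 2.6097


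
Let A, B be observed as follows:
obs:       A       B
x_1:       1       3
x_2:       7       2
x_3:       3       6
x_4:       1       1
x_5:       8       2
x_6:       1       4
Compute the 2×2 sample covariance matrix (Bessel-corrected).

Step 1 — column means:
  mean(A) = (1 + 7 + 3 + 1 + 8 + 1) / 6 = 21/6 = 3.5
  mean(B) = (3 + 2 + 6 + 1 + 2 + 4) / 6 = 18/6 = 3

Step 2 — sample covariance S[i,j] = (1/(n-1)) · Σ_k (x_{k,i} - mean_i) · (x_{k,j} - mean_j), with n-1 = 5.
  S[A,A] = ((-2.5)·(-2.5) + (3.5)·(3.5) + (-0.5)·(-0.5) + (-2.5)·(-2.5) + (4.5)·(4.5) + (-2.5)·(-2.5)) / 5 = 51.5/5 = 10.3
  S[A,B] = ((-2.5)·(0) + (3.5)·(-1) + (-0.5)·(3) + (-2.5)·(-2) + (4.5)·(-1) + (-2.5)·(1)) / 5 = -7/5 = -1.4
  S[B,B] = ((0)·(0) + (-1)·(-1) + (3)·(3) + (-2)·(-2) + (-1)·(-1) + (1)·(1)) / 5 = 16/5 = 3.2

S is symmetric (S[j,i] = S[i,j]). Assembling:

S = [[10.3, -1.4],
 [-1.4, 3.2]]


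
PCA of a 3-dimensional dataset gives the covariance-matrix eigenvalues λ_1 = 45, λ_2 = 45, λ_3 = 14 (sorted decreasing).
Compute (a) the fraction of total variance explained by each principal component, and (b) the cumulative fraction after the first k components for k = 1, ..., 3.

Step 1 — total variance = trace(Sigma) = Σ λ_i = 45 + 45 + 14 = 104.

Step 2 — fraction explained by component i = λ_i / Σ λ:
  PC1: 45/104 = 0.4327
  PC2: 45/104 = 0.4327
  PC3: 14/104 = 0.1346

Step 3 — cumulative fraction after k components = (λ_1 + ... + λ_k) / Σ λ:
  k = 1: 45/104 = 0.4327
  k = 2: (45 + 45)/104 = 90/104 = 0.8654
  k = 3: (45 + 45 + 14)/104 = 104/104 = 1

Summary (fraction, with percent):

explained: PC1 0.4327 (43.27%), PC2 0.4327 (43.27%), PC3 0.1346 (13.46%);  cumulative: 0.4327, 0.8654, 1


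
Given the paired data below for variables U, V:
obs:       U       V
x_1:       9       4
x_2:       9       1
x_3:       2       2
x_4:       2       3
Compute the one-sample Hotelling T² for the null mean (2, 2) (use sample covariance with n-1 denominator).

Step 1 — sample mean vector:
  mean(U) = (9 + 9 + 2 + 2) / 4 = 22/4 = 5.5
  mean(V) = (4 + 1 + 2 + 3) / 4 = 10/4 = 2.5
  x̄ = (5.5, 2.5),  deviation x̄ - mu_0 = (5.5, 2.5) - (2, 2) = (3.5, 0.5).

Step 2 — sample covariance matrix, S[i,j] = (1/(n-1)) · Σ_k (x_{k,i} - mean_i) · (x_{k,j} - mean_j), divisor n-1 = 3:
  S[U,U] = ((3.5)·(3.5) + (3.5)·(3.5) + (-3.5)·(-3.5) + (-3.5)·(-3.5)) / 3 = 49/3 = 16.3333
  S[U,V] = ((3.5)·(1.5) + (3.5)·(-1.5) + (-3.5)·(-0.5) + (-3.5)·(0.5)) / 3 = 0/3 = 0
  S[V,V] = ((1.5)·(1.5) + (-1.5)·(-1.5) + (-0.5)·(-0.5) + (0.5)·(0.5)) / 3 = 5/3 = 1.6667
  S = [[16.3333, 0],
 [0, 1.6667]].

Step 3 — invert S. det(S) = 16.3333·1.6667 - (0)² = 27.2222.
  S^{-1} = (1/det) · [[d, -b], [-b, a]] = [[0.0612, 0],
 [0, 0.6]].

Step 4 — quadratic form (x̄ - mu_0)^T · S^{-1} · (x̄ - mu_0):
  S^{-1} · (x̄ - mu_0) = (0.2143, 0.3),
  (x̄ - mu_0)^T · [...] = (3.5)·(0.2143) + (0.5)·(0.3) = 0.9.

Step 5 — scale by n: T² = 4 · 0.9 = 3.6.

T² ≈ 3.6


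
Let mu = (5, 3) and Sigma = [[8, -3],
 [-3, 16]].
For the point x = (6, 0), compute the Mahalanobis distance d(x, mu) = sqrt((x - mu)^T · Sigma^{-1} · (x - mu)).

Step 1 — centre the observation: (x - mu) = (1, -3).

Step 2 — invert Sigma. det(Sigma) = 8·16 - (-3)² = 119.
  Sigma^{-1} = (1/det) · [[d, -b], [-b, a]] = [[0.1345, 0.0252],
 [0.0252, 0.0672]].

Step 3 — form the quadratic (x - mu)^T · Sigma^{-1} · (x - mu):
  Sigma^{-1} · (x - mu) = (0.0588, -0.1765).
  (x - mu)^T · [Sigma^{-1} · (x - mu)] = (1)·(0.0588) + (-3)·(-0.1765) = 0.5882.

Step 4 — take square root: d = √(0.5882) ≈ 0.767.

d(x, mu) = √(0.5882) ≈ 0.767


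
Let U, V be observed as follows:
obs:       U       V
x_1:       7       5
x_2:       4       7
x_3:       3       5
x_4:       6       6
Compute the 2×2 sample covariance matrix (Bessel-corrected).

Step 1 — column means:
  mean(U) = (7 + 4 + 3 + 6) / 4 = 20/4 = 5
  mean(V) = (5 + 7 + 5 + 6) / 4 = 23/4 = 5.75

Step 2 — sample covariance S[i,j] = (1/(n-1)) · Σ_k (x_{k,i} - mean_i) · (x_{k,j} - mean_j), with n-1 = 3.
  S[U,U] = ((2)·(2) + (-1)·(-1) + (-2)·(-2) + (1)·(1)) / 3 = 10/3 = 3.3333
  S[U,V] = ((2)·(-0.75) + (-1)·(1.25) + (-2)·(-0.75) + (1)·(0.25)) / 3 = -1/3 = -0.3333
  S[V,V] = ((-0.75)·(-0.75) + (1.25)·(1.25) + (-0.75)·(-0.75) + (0.25)·(0.25)) / 3 = 2.75/3 = 0.9167

S is symmetric (S[j,i] = S[i,j]). Assembling:

S = [[3.3333, -0.3333],
 [-0.3333, 0.9167]]


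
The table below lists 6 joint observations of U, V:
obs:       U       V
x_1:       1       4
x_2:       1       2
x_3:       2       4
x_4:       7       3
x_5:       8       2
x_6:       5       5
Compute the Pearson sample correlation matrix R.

Step 1 — column means:
  mean(U) = (1 + 1 + 2 + 7 + 8 + 5) / 6 = 24/6 = 4
  mean(V) = (4 + 2 + 4 + 3 + 2 + 5) / 6 = 20/6 = 3.3333

Step 2 — sample variances and covariances s[i,j] = (1/(n-1)) · Σ_k (x_{k,i} - mean_i) · (x_{k,j} - mean_j), with n-1 = 5:
  s[U,U] = ((-3)·(-3) + (-3)·(-3) + (-2)·(-2) + (3)·(3) + (4)·(4) + (1)·(1)) / 5 = 48/5 = 9.6
  s[U,V] = ((-3)·(0.6667) + (-3)·(-1.3333) + (-2)·(0.6667) + (3)·(-0.3333) + (4)·(-1.3333) + (1)·(1.6667)) / 5 = -4/5 = -0.8
  s[V,V] = ((0.6667)·(0.6667) + (-1.3333)·(-1.3333) + (0.6667)·(0.6667) + (-0.3333)·(-0.3333) + (-1.3333)·(-1.3333) + (1.6667)·(1.6667)) / 5 = 7.3333/5 = 1.4667
  Sample standard deviations s_i = √(s[i,i]):
  s(U) = √(9.6) = 3.0984
  s(V) = √(1.4667) = 1.2111

Step 3 — r_{ij} = s_{ij} / (s_i · s_j):
  r[U,U] = 1 (diagonal).
  r[U,V] = -0.8 / (3.0984 · 1.2111) = -0.8 / 3.7523 = -0.2132
  r[V,V] = 1 (diagonal).

R is symmetric with unit diagonal. Assembling:

R = [[1, -0.2132],
 [-0.2132, 1]]


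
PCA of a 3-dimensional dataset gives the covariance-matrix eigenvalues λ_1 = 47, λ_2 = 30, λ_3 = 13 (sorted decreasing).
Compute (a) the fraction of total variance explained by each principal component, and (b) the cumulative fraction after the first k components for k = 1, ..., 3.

Step 1 — total variance = trace(Sigma) = Σ λ_i = 47 + 30 + 13 = 90.

Step 2 — fraction explained by component i = λ_i / Σ λ:
  PC1: 47/90 = 0.5222
  PC2: 30/90 = 0.3333
  PC3: 13/90 = 0.1444

Step 3 — cumulative fraction after k components = (λ_1 + ... + λ_k) / Σ λ:
  k = 1: 47/90 = 0.5222
  k = 2: (47 + 30)/90 = 77/90 = 0.8556
  k = 3: (47 + 30 + 13)/90 = 90/90 = 1

Summary (fraction, with percent):

explained: PC1 0.5222 (52.22%), PC2 0.3333 (33.33%), PC3 0.1444 (14.44%);  cumulative: 0.5222, 0.8556, 1


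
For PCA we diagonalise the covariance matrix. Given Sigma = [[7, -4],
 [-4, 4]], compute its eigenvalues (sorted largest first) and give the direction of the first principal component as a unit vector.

Step 1 — characteristic polynomial of 2×2 Sigma:
  det(Sigma - λI) = λ² - trace · λ + det = 0.
  trace = 7 + 4 = 11, det = 7·4 - (-4)² = 12.
Step 2 — discriminant:
  Δ = trace² - 4·det = 121 - 48 = 73.
Step 3 — eigenvalues:
  λ = (trace ± √Δ)/2 = (11 ± 8.544)/2,
  λ_1 = 9.772,  λ_2 = 1.228.

Step 4 — unit eigenvector for λ_1: solve (Sigma - λ_1 I)v = 0. First row:
  (7 - 9.772)·v_x + (-4)·v_y = 0, i.e. (-2.772)·v_x + (-4)·v_y = 0,
  so v ∝ (b, λ_1 - a) = (-4, 2.772); multiply by -1 so the first entry is positive: u = (4, -2.772).
  ||u|| = √((4)² + (-2.772)²) = √(23.684) ≈ 4.8666,
  v_1 = u/||u|| ≈ (0.8219, -0.5696) (||v_1|| = 1).

λ_1 = 9.772,  λ_2 = 1.228;  v_1 ≈ (0.8219, -0.5696)


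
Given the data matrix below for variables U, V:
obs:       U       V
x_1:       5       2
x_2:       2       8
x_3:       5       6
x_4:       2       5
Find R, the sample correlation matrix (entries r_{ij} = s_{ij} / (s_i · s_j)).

Step 1 — column means:
  mean(U) = (5 + 2 + 5 + 2) / 4 = 14/4 = 3.5
  mean(V) = (2 + 8 + 6 + 5) / 4 = 21/4 = 5.25

Step 2 — sample variances and covariances s[i,j] = (1/(n-1)) · Σ_k (x_{k,i} - mean_i) · (x_{k,j} - mean_j), with n-1 = 3:
  s[U,U] = ((1.5)·(1.5) + (-1.5)·(-1.5) + (1.5)·(1.5) + (-1.5)·(-1.5)) / 3 = 9/3 = 3
  s[U,V] = ((1.5)·(-3.25) + (-1.5)·(2.75) + (1.5)·(0.75) + (-1.5)·(-0.25)) / 3 = -7.5/3 = -2.5
  s[V,V] = ((-3.25)·(-3.25) + (2.75)·(2.75) + (0.75)·(0.75) + (-0.25)·(-0.25)) / 3 = 18.75/3 = 6.25
  Sample standard deviations s_i = √(s[i,i]):
  s(U) = √(3) = 1.7321
  s(V) = √(6.25) = 2.5

Step 3 — r_{ij} = s_{ij} / (s_i · s_j):
  r[U,U] = 1 (diagonal).
  r[U,V] = -2.5 / (1.7321 · 2.5) = -2.5 / 4.3301 = -0.5774
  r[V,V] = 1 (diagonal).

R is symmetric with unit diagonal. Assembling:

R = [[1, -0.5774],
 [-0.5774, 1]]


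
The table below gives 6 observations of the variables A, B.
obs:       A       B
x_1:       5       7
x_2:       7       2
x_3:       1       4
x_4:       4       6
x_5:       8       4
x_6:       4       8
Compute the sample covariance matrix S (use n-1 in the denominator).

Step 1 — column means:
  mean(A) = (5 + 7 + 1 + 4 + 8 + 4) / 6 = 29/6 = 4.8333
  mean(B) = (7 + 2 + 4 + 6 + 4 + 8) / 6 = 31/6 = 5.1667

Step 2 — sample covariance S[i,j] = (1/(n-1)) · Σ_k (x_{k,i} - mean_i) · (x_{k,j} - mean_j), with n-1 = 5.
  S[A,A] = ((0.1667)·(0.1667) + (2.1667)·(2.1667) + (-3.8333)·(-3.8333) + (-0.8333)·(-0.8333) + (3.1667)·(3.1667) + (-0.8333)·(-0.8333)) / 5 = 30.8333/5 = 6.1667
  S[A,B] = ((0.1667)·(1.8333) + (2.1667)·(-3.1667) + (-3.8333)·(-1.1667) + (-0.8333)·(0.8333) + (3.1667)·(-1.1667) + (-0.8333)·(2.8333)) / 5 = -8.8333/5 = -1.7667
  S[B,B] = ((1.8333)·(1.8333) + (-3.1667)·(-3.1667) + (-1.1667)·(-1.1667) + (0.8333)·(0.8333) + (-1.1667)·(-1.1667) + (2.8333)·(2.8333)) / 5 = 24.8333/5 = 4.9667

S is symmetric (S[j,i] = S[i,j]). Assembling:

S = [[6.1667, -1.7667],
 [-1.7667, 4.9667]]


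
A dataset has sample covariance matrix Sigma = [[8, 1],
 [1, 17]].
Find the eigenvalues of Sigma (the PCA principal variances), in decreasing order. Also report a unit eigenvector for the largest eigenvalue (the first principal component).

Step 1 — characteristic polynomial of 2×2 Sigma:
  det(Sigma - λI) = λ² - trace · λ + det = 0.
  trace = 8 + 17 = 25, det = 8·17 - (1)² = 135.
Step 2 — discriminant:
  Δ = trace² - 4·det = 625 - 540 = 85.
Step 3 — eigenvalues:
  λ = (trace ± √Δ)/2 = (25 ± 9.2195)/2,
  λ_1 = 17.1098,  λ_2 = 7.8902.

Step 4 — unit eigenvector for λ_1: solve (Sigma - λ_1 I)v = 0. First row:
  (8 - 17.1098)·v_x + (1)·v_y = 0, i.e. (-9.1098)·v_x + (1)·v_y = 0,
  so v ∝ (b, λ_1 - a) = (1, 9.1098) = u.
  ||u|| = √((1)² + (9.1098)²) = √(83.988) ≈ 9.1645,
  v_1 = u/||u|| ≈ (0.1091, 0.994) (||v_1|| = 1).

λ_1 = 17.1098,  λ_2 = 7.8902;  v_1 ≈ (0.1091, 0.994)


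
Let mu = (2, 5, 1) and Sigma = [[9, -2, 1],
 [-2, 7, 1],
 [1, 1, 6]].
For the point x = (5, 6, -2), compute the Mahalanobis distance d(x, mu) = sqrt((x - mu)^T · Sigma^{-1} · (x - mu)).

Step 1 — centre the observation: (x - mu) = (3, 1, -3).

Step 2 — invert Sigma (cofactor / det for 3×3, or solve directly):
  Sigma^{-1} = [[0.1228, 0.0389, -0.0269],
 [0.0389, 0.1587, -0.0329],
 [-0.0269, -0.0329, 0.1766]].

Step 3 — form the quadratic (x - mu)^T · Sigma^{-1} · (x - mu):
  Sigma^{-1} · (x - mu) = (0.488, 0.3743, -0.6437).
  (x - mu)^T · [Sigma^{-1} · (x - mu)] = (3)·(0.488) + (1)·(0.3743) + (-3)·(-0.6437) = 3.7695.

Step 4 — take square root: d = √(3.7695) ≈ 1.9415.

d(x, mu) = √(3.7695) ≈ 1.9415


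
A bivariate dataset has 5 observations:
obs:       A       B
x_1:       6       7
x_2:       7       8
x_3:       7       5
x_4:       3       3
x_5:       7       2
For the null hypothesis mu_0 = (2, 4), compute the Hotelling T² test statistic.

Step 1 — sample mean vector:
  mean(A) = (6 + 7 + 7 + 3 + 7) / 5 = 30/5 = 6
  mean(B) = (7 + 8 + 5 + 3 + 2) / 5 = 25/5 = 5
  x̄ = (6, 5),  deviation x̄ - mu_0 = (6, 5) - (2, 4) = (4, 1).

Step 2 — sample covariance matrix, S[i,j] = (1/(n-1)) · Σ_k (x_{k,i} - mean_i) · (x_{k,j} - mean_j), divisor n-1 = 4:
  S[A,A] = ((0)·(0) + (1)·(1) + (1)·(1) + (-3)·(-3) + (1)·(1)) / 4 = 12/4 = 3
  S[A,B] = ((0)·(2) + (1)·(3) + (1)·(0) + (-3)·(-2) + (1)·(-3)) / 4 = 6/4 = 1.5
  S[B,B] = ((2)·(2) + (3)·(3) + (0)·(0) + (-2)·(-2) + (-3)·(-3)) / 4 = 26/4 = 6.5
  S = [[3, 1.5],
 [1.5, 6.5]].

Step 3 — invert S. det(S) = 3·6.5 - (1.5)² = 17.25.
  S^{-1} = (1/det) · [[d, -b], [-b, a]] = [[0.3768, -0.087],
 [-0.087, 0.1739]].

Step 4 — quadratic form (x̄ - mu_0)^T · S^{-1} · (x̄ - mu_0):
  S^{-1} · (x̄ - mu_0) = (1.4203, -0.1739),
  (x̄ - mu_0)^T · [...] = (4)·(1.4203) + (1)·(-0.1739) = 5.5072.

Step 5 — scale by n: T² = 5 · 5.5072 = 27.5362.

T² ≈ 27.5362


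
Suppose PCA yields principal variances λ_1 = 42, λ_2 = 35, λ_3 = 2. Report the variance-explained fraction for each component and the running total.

Step 1 — total variance = trace(Sigma) = Σ λ_i = 42 + 35 + 2 = 79.

Step 2 — fraction explained by component i = λ_i / Σ λ:
  PC1: 42/79 = 0.5316
  PC2: 35/79 = 0.443
  PC3: 2/79 = 0.0253

Step 3 — cumulative fraction after k components = (λ_1 + ... + λ_k) / Σ λ:
  k = 1: 42/79 = 0.5316
  k = 2: (42 + 35)/79 = 77/79 = 0.9747
  k = 3: (42 + 35 + 2)/79 = 79/79 = 1

Summary (fraction, with percent):

explained: PC1 0.5316 (53.16%), PC2 0.443 (44.3%), PC3 0.0253 (2.53%);  cumulative: 0.5316, 0.9747, 1


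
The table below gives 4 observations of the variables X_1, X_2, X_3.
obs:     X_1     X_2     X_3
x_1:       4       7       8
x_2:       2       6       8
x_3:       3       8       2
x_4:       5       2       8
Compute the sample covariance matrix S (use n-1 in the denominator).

Step 1 — column means:
  mean(X_1) = (4 + 2 + 3 + 5) / 4 = 14/4 = 3.5
  mean(X_2) = (7 + 6 + 8 + 2) / 4 = 23/4 = 5.75
  mean(X_3) = (8 + 8 + 2 + 8) / 4 = 26/4 = 6.5

Step 2 — sample covariance S[i,j] = (1/(n-1)) · Σ_k (x_{k,i} - mean_i) · (x_{k,j} - mean_j), with n-1 = 3.
  S[X_1,X_1] = ((0.5)·(0.5) + (-1.5)·(-1.5) + (-0.5)·(-0.5) + (1.5)·(1.5)) / 3 = 5/3 = 1.6667
  S[X_1,X_2] = ((0.5)·(1.25) + (-1.5)·(0.25) + (-0.5)·(2.25) + (1.5)·(-3.75)) / 3 = -6.5/3 = -2.1667
  S[X_1,X_3] = ((0.5)·(1.5) + (-1.5)·(1.5) + (-0.5)·(-4.5) + (1.5)·(1.5)) / 3 = 3/3 = 1
  S[X_2,X_2] = ((1.25)·(1.25) + (0.25)·(0.25) + (2.25)·(2.25) + (-3.75)·(-3.75)) / 3 = 20.75/3 = 6.9167
  S[X_2,X_3] = ((1.25)·(1.5) + (0.25)·(1.5) + (2.25)·(-4.5) + (-3.75)·(1.5)) / 3 = -13.5/3 = -4.5
  S[X_3,X_3] = ((1.5)·(1.5) + (1.5)·(1.5) + (-4.5)·(-4.5) + (1.5)·(1.5)) / 3 = 27/3 = 9

S is symmetric (S[j,i] = S[i,j]). Assembling:

S = [[1.6667, -2.1667, 1],
 [-2.1667, 6.9167, -4.5],
 [1, -4.5, 9]]
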